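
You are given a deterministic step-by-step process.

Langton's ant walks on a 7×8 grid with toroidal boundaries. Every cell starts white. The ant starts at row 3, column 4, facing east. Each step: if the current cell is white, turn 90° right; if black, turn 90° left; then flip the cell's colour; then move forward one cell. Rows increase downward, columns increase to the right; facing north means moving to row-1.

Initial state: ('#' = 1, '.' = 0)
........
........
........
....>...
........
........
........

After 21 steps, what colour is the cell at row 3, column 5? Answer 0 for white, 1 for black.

gen 0: ........
........
........
....>...
........
........
........
gen 1: ........
........
........
....#...
....v...
........
........
gen 2: ........
........
........
....#...
...<#...
........
........
gen 3: ........
........
........
...^#...
...##...
........
........
gen 4: ........
........
........
...#>...
...##...
........
........
gen 5: ........
........
....^...
...#....
...##...
........
........
gen 6: ........
........
....#>..
...#....
...##...
........
........
gen 7: ........
........
....##..
...#.v..
...##...
........
........
gen 8: ........
........
....##..
...#<#..
...##...
........
........
gen 9: ........
........
....^#..
...###..
...##...
........
........
gen 10: ........
........
...<.#..
...###..
...##...
........
........
gen 11: ........
...^....
...#.#..
...###..
...##...
........
........
gen 12: ........
...#>...
...#.#..
...###..
...##...
........
........
gen 13: ........
...##...
...#v#..
...###..
...##...
........
........
gen 14: ........
...##...
...<##..
...###..
...##...
........
........
gen 15: ........
...##...
....##..
...v##..
...##...
........
........
gen 16: ........
...##...
....##..
....>#..
...##...
........
........
gen 17: ........
...##...
....^#..
.....#..
...##...
........
........
gen 18: ........
...##...
...<.#..
.....#..
...##...
........
........
gen 19: ........
...^#...
...#.#..
.....#..
...##...
........
........
gen 20: ........
..<.#...
...#.#..
.....#..
...##...
........
........
gen 21: ..^.....
..#.#...
...#.#..
.....#..
...##...
........
........

1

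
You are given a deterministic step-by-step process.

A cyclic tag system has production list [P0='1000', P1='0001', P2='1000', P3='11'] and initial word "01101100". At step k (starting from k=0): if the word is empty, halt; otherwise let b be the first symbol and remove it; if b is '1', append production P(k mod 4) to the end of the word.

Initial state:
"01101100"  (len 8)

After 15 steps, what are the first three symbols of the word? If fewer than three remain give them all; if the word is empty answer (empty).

step 0: "01101100"  (len 8)
step 1: "1101100"  (len 7)
step 2: "1011000001"  (len 10)
step 3: "0110000011000"  (len 13)
step 4: "110000011000"  (len 12)
step 5: "100000110001000"  (len 15)
step 6: "000001100010000001"  (len 18)
step 7: "00001100010000001"  (len 17)
step 8: "0001100010000001"  (len 16)
step 9: "001100010000001"  (len 15)
step 10: "01100010000001"  (len 14)
step 11: "1100010000001"  (len 13)
step 12: "10001000000111"  (len 14)
step 13: "00010000001111000"  (len 17)
step 14: "0010000001111000"  (len 16)
step 15: "010000001111000"  (len 15)

010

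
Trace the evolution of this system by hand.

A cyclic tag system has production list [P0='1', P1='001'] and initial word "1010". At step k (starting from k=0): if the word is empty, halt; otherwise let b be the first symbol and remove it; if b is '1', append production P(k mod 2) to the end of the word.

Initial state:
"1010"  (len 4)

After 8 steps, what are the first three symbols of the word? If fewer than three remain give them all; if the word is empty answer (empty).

011

gen 0: "1010"  (len 4)
gen 1: "0101"  (len 4)
gen 2: "101"  (len 3)
gen 3: "011"  (len 3)
gen 4: "11"  (len 2)
gen 5: "11"  (len 2)
gen 6: "1001"  (len 4)
gen 7: "0011"  (len 4)
gen 8: "011"  (len 3)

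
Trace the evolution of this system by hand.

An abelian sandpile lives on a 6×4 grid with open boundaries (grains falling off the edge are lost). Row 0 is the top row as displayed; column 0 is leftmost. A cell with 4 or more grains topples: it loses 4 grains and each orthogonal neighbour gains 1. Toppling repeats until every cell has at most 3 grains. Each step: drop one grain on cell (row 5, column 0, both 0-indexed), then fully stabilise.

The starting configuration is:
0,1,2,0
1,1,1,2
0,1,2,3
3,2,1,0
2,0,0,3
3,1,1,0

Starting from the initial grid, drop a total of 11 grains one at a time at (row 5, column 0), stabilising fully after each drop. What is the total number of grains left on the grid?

30

0) 0,1,2,0
1,1,1,2
0,1,2,3
3,2,1,0
2,0,0,3
3,1,1,0
1) 0,1,2,0
1,1,1,2
0,1,2,3
3,2,1,0
3,0,0,3
0,2,1,0
2) 0,1,2,0
1,1,1,2
0,1,2,3
3,2,1,0
3,0,0,3
1,2,1,0
3) 0,1,2,0
1,1,1,2
0,1,2,3
3,2,1,0
3,0,0,3
2,2,1,0
4) 0,1,2,0
1,1,1,2
0,1,2,3
3,2,1,0
3,0,0,3
3,2,1,0
5) 0,1,2,0
1,1,1,2
1,1,2,3
0,3,1,0
1,1,0,3
1,3,1,0
6) 0,1,2,0
1,1,1,2
1,1,2,3
0,3,1,0
1,1,0,3
2,3,1,0
7) 0,1,2,0
1,1,1,2
1,1,2,3
0,3,1,0
1,1,0,3
3,3,1,0
8) 0,1,2,0
1,1,1,2
1,1,2,3
0,3,1,0
2,2,0,3
1,0,2,0
9) 0,1,2,0
1,1,1,2
1,1,2,3
0,3,1,0
2,2,0,3
2,0,2,0
10) 0,1,2,0
1,1,1,2
1,1,2,3
0,3,1,0
2,2,0,3
3,0,2,0
11) 0,1,2,0
1,1,1,2
1,1,2,3
0,3,1,0
3,2,0,3
0,1,2,0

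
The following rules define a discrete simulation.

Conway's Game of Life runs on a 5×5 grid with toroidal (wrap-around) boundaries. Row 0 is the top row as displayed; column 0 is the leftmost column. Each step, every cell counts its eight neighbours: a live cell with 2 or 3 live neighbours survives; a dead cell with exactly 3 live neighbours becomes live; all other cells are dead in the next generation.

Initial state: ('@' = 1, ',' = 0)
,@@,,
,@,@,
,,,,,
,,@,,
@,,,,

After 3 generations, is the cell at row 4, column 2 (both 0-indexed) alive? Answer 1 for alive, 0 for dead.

0

0) ,@@,,
,@,@,
,,,,,
,,@,,
@,,,,
1) @@@,,
,@,,,
,,@,,
,,,,,
,,@,,
2) @,@,,
@,,,,
,,,,,
,,,,,
,,@,,
3) ,,,,,
,@,,,
,,,,,
,,,,,
,@,,,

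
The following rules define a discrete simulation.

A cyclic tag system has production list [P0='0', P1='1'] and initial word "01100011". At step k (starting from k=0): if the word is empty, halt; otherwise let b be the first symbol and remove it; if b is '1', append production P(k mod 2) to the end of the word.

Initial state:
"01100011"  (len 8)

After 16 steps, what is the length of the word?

step 0: "01100011"  (len 8)
step 1: "1100011"  (len 7)
step 2: "1000111"  (len 7)
step 3: "0001110"  (len 7)
step 4: "001110"  (len 6)
step 5: "01110"  (len 5)
step 6: "1110"  (len 4)
step 7: "1100"  (len 4)
step 8: "1001"  (len 4)
step 9: "0010"  (len 4)
step 10: "010"  (len 3)
step 11: "10"  (len 2)
step 12: "01"  (len 2)
step 13: "1"  (len 1)
step 14: "1"  (len 1)
step 15: "0"  (len 1)
step 16: (halted — word empty)

0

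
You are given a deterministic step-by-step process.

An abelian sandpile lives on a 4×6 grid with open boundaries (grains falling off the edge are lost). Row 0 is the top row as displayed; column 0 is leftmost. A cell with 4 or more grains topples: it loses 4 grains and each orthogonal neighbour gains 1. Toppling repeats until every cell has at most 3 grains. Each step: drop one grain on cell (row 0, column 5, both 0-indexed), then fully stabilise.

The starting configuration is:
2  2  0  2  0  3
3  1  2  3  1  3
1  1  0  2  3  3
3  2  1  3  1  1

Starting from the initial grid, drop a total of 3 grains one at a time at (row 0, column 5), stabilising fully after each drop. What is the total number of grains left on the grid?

[0] 2  2  0  2  0  3
3  1  2  3  1  3
1  1  0  2  3  3
3  2  1  3  1  1
[1] 2  2  0  2  1  1
3  1  2  3  3  1
1  1  0  3  0  1
3  2  1  3  2  2
[2] 2  2  0  2  1  2
3  1  2  3  3  1
1  1  0  3  0  1
3  2  1  3  2  2
[3] 2  2  0  2  1  3
3  1  2  3  3  1
1  1  0  3  0  1
3  2  1  3  2  2

42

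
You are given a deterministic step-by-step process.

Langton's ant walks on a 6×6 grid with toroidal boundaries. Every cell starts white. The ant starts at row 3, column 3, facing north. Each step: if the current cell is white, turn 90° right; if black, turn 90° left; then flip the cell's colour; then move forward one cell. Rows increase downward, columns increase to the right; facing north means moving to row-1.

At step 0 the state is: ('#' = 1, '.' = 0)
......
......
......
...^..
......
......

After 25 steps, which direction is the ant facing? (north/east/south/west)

east

0) ......
......
......
...^..
......
......
1) ......
......
......
...#>.
......
......
2) ......
......
......
...##.
....v.
......
3) ......
......
......
...##.
...<#.
......
4) ......
......
......
...^#.
...##.
......
5) ......
......
......
..<.#.
...##.
......
6) ......
......
..^...
..#.#.
...##.
......
7) ......
......
..#>..
..#.#.
...##.
......
8) ......
......
..##..
..#v#.
...##.
......
9) ......
......
..##..
..<##.
...##.
......
10) ......
......
..##..
...##.
..v##.
......
11) ......
......
..##..
...##.
.<###.
......
12) ......
......
..##..
.^.##.
.####.
......
13) ......
......
..##..
.#>##.
.####.
......
14) ......
......
..##..
.####.
.#v##.
......
15) ......
......
..##..
.####.
.#.>#.
......
16) ......
......
..##..
.##^#.
.#..#.
......
17) ......
......
..##..
.#<.#.
.#..#.
......
18) ......
......
..##..
.#..#.
.#v.#.
......
19) ......
......
..##..
.#..#.
.<#.#.
......
20) ......
......
..##..
.#..#.
..#.#.
.v....
21) ......
......
..##..
.#..#.
..#.#.
<#....
22) ......
......
..##..
.#..#.
^.#.#.
##....
23) ......
......
..##..
.#..#.
#>#.#.
##....
24) ......
......
..##..
.#..#.
###.#.
#v....
25) ......
......
..##..
.#..#.
###.#.
#.>...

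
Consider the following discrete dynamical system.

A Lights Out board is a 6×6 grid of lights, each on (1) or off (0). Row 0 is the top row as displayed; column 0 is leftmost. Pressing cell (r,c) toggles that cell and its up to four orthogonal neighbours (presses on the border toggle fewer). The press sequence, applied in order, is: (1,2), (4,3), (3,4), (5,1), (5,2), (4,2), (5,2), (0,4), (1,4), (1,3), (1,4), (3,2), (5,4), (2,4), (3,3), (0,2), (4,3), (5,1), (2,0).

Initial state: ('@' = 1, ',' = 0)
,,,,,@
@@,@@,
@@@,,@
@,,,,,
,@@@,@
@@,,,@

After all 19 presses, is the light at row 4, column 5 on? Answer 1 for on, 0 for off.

k=0  ,,,,,@
@@,@@,
@@@,,@
@,,,,,
,@@@,@
@@,,,@
k=1  ,,@,,@
@,@,@,
@@,,,@
@,,,,,
,@@@,@
@@,,,@
k=2  ,,@,,@
@,@,@,
@@,,,@
@,,@,,
,@,,@@
@@,@,@
k=3  ,,@,,@
@,@,@,
@@,,@@
@,,,@@
,@,,,@
@@,@,@
k=4  ,,@,,@
@,@,@,
@@,,@@
@,,,@@
,,,,,@
,,@@,@
k=5  ,,@,,@
@,@,@,
@@,,@@
@,,,@@
,,@,,@
,@,,,@
k=6  ,,@,,@
@,@,@,
@@,,@@
@,@,@@
,@,@,@
,@@,,@
k=7  ,,@,,@
@,@,@,
@@,,@@
@,@,@@
,@@@,@
,,,@,@
k=8  ,,@@@,
@,@,,,
@@,,@@
@,@,@@
,@@@,@
,,,@,@
k=9  ,,@@,,
@,@@@@
@@,,,@
@,@,@@
,@@@,@
,,,@,@
k=10  ,,@,,,
@,,,,@
@@,@,@
@,@,@@
,@@@,@
,,,@,@
k=11  ,,@,@,
@,,@@,
@@,@@@
@,@,@@
,@@@,@
,,,@,@
k=12  ,,@,@,
@,,@@,
@@@@@@
@@,@@@
,@,@,@
,,,@,@
k=13  ,,@,@,
@,,@@,
@@@@@@
@@,@@@
,@,@@@
,,,,@,
k=14  ,,@,@,
@,,@,,
@@@,,,
@@,@,@
,@,@@@
,,,,@,
k=15  ,,@,@,
@,,@,,
@@@@,,
@@@,@@
,@,,@@
,,,,@,
k=16  ,@,@@,
@,@@,,
@@@@,,
@@@,@@
,@,,@@
,,,,@,
k=17  ,@,@@,
@,@@,,
@@@@,,
@@@@@@
,@@@,@
,,,@@,
k=18  ,@,@@,
@,@@,,
@@@@,,
@@@@@@
,,@@,@
@@@@@,
k=19  ,@,@@,
,,@@,,
,,@@,,
,@@@@@
,,@@,@
@@@@@,

1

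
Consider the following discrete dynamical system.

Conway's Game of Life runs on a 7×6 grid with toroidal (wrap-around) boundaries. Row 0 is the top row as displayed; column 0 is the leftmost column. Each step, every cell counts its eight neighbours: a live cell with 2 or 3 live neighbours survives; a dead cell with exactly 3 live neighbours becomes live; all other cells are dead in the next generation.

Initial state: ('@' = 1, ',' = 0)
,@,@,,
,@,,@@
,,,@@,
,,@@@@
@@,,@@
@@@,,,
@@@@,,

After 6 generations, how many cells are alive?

t=0: ,@,@,,
,@,,@@
,,,@@,
,,@@@@
@@,,@@
@@@,,,
@@@@,,
t=1: ,,,@,@
@,,,,@
@,,,,,
,@@,,,
,,,,,,
,,,,@,
,,,@,,
t=2: @,,,,@
@,,,@@
@,,,,@
,@,,,,
,,,,,,
,,,,,,
,,,@,,
t=3: @,,,,,
,@,,@,
,@,,@,
@,,,,,
,,,,,,
,,,,,,
,,,,,,
t=4: ,,,,,,
@@,,,@
@@,,,@
,,,,,,
,,,,,,
,,,,,,
,,,,,,
t=5: @,,,,,
,@,,,@
,@,,,@
@,,,,,
,,,,,,
,,,,,,
,,,,,,
t=6: @,,,,,
,@,,,@
,@,,,@
@,,,,,
,,,,,,
,,,,,,
,,,,,,

6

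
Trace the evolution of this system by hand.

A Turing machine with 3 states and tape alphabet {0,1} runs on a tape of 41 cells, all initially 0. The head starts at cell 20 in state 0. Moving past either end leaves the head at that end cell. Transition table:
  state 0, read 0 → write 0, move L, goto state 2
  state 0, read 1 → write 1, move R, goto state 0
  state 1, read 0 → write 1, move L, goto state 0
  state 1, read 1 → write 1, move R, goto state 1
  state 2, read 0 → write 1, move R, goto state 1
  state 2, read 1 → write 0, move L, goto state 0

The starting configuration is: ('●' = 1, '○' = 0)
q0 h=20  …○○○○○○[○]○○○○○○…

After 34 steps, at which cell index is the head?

14

gen 0: q0 h=20  …○○○○○○[○]○○○○○○…
gen 1: q2 h=19  …○○○○○○[○]○○○○○○…
gen 2: q1 h=20  …○○○○○●[○]○○○○○○…
gen 3: q0 h=19  …○○○○○○[●]●○○○○○…
gen 4: q0 h=20  …○○○○○●[●]○○○○○○…
gen 5: q0 h=21  …○○○○●●[○]○○○○○○…
gen 6: q2 h=20  …○○○○○●[●]○○○○○○…
gen 7: q0 h=19  …○○○○○○[●]○○○○○○…
gen 8: q0 h=20  …○○○○○●[○]○○○○○○…
gen 9: q2 h=19  …○○○○○○[●]○○○○○○…
gen 10: q0 h=18  …○○○○○○[○]○○○○○○…
gen 11: q2 h=17  …○○○○○○[○]○○○○○○…
gen 12: q1 h=18  …○○○○○●[○]○○○○○○…
gen 13: q0 h=17  …○○○○○○[●]●○○○○○…
gen 14: q0 h=18  …○○○○○●[●]○○○○○○…
gen 15: q0 h=19  …○○○○●●[○]○○○○○○…
gen 16: q2 h=18  …○○○○○●[●]○○○○○○…
gen 17: q0 h=17  …○○○○○○[●]○○○○○○…
gen 18: q0 h=18  …○○○○○●[○]○○○○○○…
gen 19: q2 h=17  …○○○○○○[●]○○○○○○…
gen 20: q0 h=16  …○○○○○○[○]○○○○○○…
gen 21: q2 h=15  …○○○○○○[○]○○○○○○…
gen 22: q1 h=16  …○○○○○●[○]○○○○○○…
gen 23: q0 h=15  …○○○○○○[●]●○○○○○…
gen 24: q0 h=16  …○○○○○●[●]○○○○○○…
gen 25: q0 h=17  …○○○○●●[○]○○○○○○…
gen 26: q2 h=16  …○○○○○●[●]○○○○○○…
gen 27: q0 h=15  …○○○○○○[●]○○○○○○…
gen 28: q0 h=16  …○○○○○●[○]○○○○○○…
gen 29: q2 h=15  …○○○○○○[●]○○○○○○…
gen 30: q0 h=14  …○○○○○○[○]○○○○○○…
gen 31: q2 h=13  …○○○○○○[○]○○○○○○…
gen 32: q1 h=14  …○○○○○●[○]○○○○○○…
gen 33: q0 h=13  …○○○○○○[●]●○○○○○…
gen 34: q0 h=14  …○○○○○●[●]○○○○○○…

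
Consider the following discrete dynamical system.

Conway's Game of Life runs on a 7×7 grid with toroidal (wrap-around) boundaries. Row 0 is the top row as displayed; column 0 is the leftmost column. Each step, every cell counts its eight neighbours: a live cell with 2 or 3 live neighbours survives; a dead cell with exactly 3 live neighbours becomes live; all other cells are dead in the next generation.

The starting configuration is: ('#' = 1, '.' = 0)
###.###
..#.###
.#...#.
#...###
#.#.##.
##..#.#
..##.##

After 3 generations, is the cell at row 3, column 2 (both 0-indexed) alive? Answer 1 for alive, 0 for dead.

1

gen 0: ###.###
..#.###
.#...#.
#...###
#.#.##.
##..#.#
..##.##
gen 1: .......
..#....
.#.#...
#..#...
.......
.......
.......
gen 2: .......
..#....
.#.#...
..#....
.......
.......
.......
gen 3: .......
..#....
.#.#...
..#....
.......
.......
.......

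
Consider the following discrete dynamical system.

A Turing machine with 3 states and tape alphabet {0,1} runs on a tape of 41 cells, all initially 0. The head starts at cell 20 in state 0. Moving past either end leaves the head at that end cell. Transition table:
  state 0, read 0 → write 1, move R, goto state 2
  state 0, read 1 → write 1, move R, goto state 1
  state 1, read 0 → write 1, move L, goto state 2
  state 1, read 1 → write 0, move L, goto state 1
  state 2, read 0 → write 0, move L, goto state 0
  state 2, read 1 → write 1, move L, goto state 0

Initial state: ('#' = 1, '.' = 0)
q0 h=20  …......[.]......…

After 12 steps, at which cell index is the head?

16

k=0  q0 h=20  …......[.]......…
k=1  q2 h=21  ….....#[.]......…
k=2  q0 h=20  …......[#]......…
k=3  q1 h=21  ….....#[.]......…
k=4  q2 h=20  …......[#]#.....…
k=5  q0 h=19  …......[.]##....…
k=6  q2 h=20  ….....#[#]#.....…
k=7  q0 h=19  …......[#]##....…
k=8  q1 h=20  ….....#[#]#.....…
k=9  q1 h=19  …......[#].#....…
k=10  q1 h=18  …......[.]..#...…
k=11  q2 h=17  …......[.]#..#..…
k=12  q0 h=16  …......[.].#..#.…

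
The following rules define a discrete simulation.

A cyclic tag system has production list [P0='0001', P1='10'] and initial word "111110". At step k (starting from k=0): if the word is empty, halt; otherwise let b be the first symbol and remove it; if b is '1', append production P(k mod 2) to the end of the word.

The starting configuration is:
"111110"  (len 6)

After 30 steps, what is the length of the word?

k=0  "111110"  (len 6)
k=1  "111100001"  (len 9)
k=2  "1110000110"  (len 10)
k=3  "1100001100001"  (len 13)
k=4  "10000110000110"  (len 14)
k=5  "00001100001100001"  (len 17)
k=6  "0001100001100001"  (len 16)
k=7  "001100001100001"  (len 15)
k=8  "01100001100001"  (len 14)
k=9  "1100001100001"  (len 13)
k=10  "10000110000110"  (len 14)
k=11  "00001100001100001"  (len 17)
k=12  "0001100001100001"  (len 16)
k=13  "001100001100001"  (len 15)
k=14  "01100001100001"  (len 14)
k=15  "1100001100001"  (len 13)
k=16  "10000110000110"  (len 14)
k=17  "00001100001100001"  (len 17)
k=18  "0001100001100001"  (len 16)
k=19  "001100001100001"  (len 15)
k=20  "01100001100001"  (len 14)
k=21  "1100001100001"  (len 13)
k=22  "10000110000110"  (len 14)
k=23  "00001100001100001"  (len 17)
k=24  "0001100001100001"  (len 16)
k=25  "001100001100001"  (len 15)
k=26  "01100001100001"  (len 14)
k=27  "1100001100001"  (len 13)
k=28  "10000110000110"  (len 14)
k=29  "00001100001100001"  (len 17)
k=30  "0001100001100001"  (len 16)

16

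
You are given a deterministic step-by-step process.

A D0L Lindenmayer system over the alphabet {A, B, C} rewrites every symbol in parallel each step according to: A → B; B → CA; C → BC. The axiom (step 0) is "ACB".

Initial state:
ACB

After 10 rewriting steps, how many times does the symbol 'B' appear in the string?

step 0: ACB
step 1: BBCCA
step 2: CACABCBCB
step 3: BCBBCBCABCCABCCA
step 4: CABCCACABCCABCBCABCBCBCABCBCB
step 5: BCBCABCBCBBCBCABCBCBCABCCABCBCABCCABCCABCBCABCCABCCA
step 6: CABCCABCBCABCCABCCACABCCABCBCABCCABCCABCBCABCBCBCABCCABCBCABCBCBCABCBCBCABCCABCBCABCBCBCABCBCB
step 7: BCBCABCBCBCABCCABCBCABCBCBCABCBCBBCBCABCBCBCABCCABCBCABCBC…CCABCBCABCCABCCABCBCABCBCBCABCCABCBCABCCABCCABCBCABCCABCCA  (len 169)
step 8: CABCCABCBCABCCABCCABCBCABCBCBCABCCABCBCABCCABCCABCBCABCCAB…CABCBCABCBCBCABCCABCBCABCBCBCABCBCBCABCCABCBCABCBCBCABCBCB  (len 305)
step 9: BCBCABCBCBCABCCABCBCABCBCBCABCBCBCABCCABCBCABCCABCCABCBCAB…CCABCBCABCCABCCABCBCABCBCBCABCCABCBCABCCABCCABCBCABCCABCCA  (len 549)
step 10: CABCCABCBCABCCABCCABCBCABCBCBCABCCABCBCABCCABCCABCBCABCCAB…CABCBCABCBCBCABCCABCBCABCBCBCABCBCBCABCCABCBCABCBCBCABCBCB  (len 990)

352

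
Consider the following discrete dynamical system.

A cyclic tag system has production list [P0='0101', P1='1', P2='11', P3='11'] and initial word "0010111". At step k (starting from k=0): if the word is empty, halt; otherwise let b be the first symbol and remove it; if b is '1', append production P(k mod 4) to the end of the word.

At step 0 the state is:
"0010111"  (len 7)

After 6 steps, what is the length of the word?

gen 0: "0010111"  (len 7)
gen 1: "010111"  (len 6)
gen 2: "10111"  (len 5)
gen 3: "011111"  (len 6)
gen 4: "11111"  (len 5)
gen 5: "11110101"  (len 8)
gen 6: "11101011"  (len 8)

8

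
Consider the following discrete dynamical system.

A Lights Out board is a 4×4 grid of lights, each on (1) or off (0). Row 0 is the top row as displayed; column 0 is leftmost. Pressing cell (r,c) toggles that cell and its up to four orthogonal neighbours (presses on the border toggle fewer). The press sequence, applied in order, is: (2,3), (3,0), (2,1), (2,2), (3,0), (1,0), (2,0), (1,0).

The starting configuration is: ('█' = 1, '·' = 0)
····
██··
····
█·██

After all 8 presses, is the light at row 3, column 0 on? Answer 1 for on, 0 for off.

[0] ····
██··
····
█·██
[1] ····
██·█
··██
█·█·
[2] ····
██·█
█·██
·██·
[3] ····
█··█
·█·█
··█·
[4] ····
█·██
··█·
····
[5] ····
█·██
█·█·
██··
[6] █···
·███
··█·
██··
[7] █···
████
███·
·█··
[8] ····
··██
·██·
·█··

0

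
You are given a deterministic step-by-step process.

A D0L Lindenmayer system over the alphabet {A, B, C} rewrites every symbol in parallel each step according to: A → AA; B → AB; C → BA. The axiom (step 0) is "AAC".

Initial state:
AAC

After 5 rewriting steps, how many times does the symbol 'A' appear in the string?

0) AAC
1) AAAABA
2) AAAAAAAAABAA
3) AAAAAAAAAAAAAAAAAAABAAAA
4) AAAAAAAAAAAAAAAAAAAAAAAAAAAAAAAAAAAAAAABAAAAAAAA
5) AAAAAAAAAAAAAAAAAAAAAAAAAAAAAAAAAAAAAAAAAAAAAAAAAAAAAAAAAAAAAAAAAAAAAAAAAAAAAAABAAAAAAAAAAAAAAAA

95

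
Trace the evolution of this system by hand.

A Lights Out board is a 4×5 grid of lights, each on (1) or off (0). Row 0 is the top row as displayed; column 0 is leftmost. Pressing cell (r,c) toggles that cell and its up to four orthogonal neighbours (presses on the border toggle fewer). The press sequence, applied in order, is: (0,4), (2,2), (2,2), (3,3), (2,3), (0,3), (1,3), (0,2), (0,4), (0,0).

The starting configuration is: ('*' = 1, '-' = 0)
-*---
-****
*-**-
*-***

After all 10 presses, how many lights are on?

step 0: -*---
-****
*-**-
*-***
step 1: -*-**
-***-
*-**-
*-***
step 2: -*-**
-*-*-
**---
*--**
step 3: -*-**
-***-
*-**-
*-***
step 4: -*-**
-***-
*-*--
*----
step 5: -*-**
-**--
*--**
*--*-
step 6: -**--
-***-
*--**
*--*-
step 7: -***-
-*--*
*---*
*--*-
step 8: -----
-**-*
*---*
*--*-
step 9: ---**
-**--
*---*
*--*-
step 10: **-**
***--
*---*
*--*-

11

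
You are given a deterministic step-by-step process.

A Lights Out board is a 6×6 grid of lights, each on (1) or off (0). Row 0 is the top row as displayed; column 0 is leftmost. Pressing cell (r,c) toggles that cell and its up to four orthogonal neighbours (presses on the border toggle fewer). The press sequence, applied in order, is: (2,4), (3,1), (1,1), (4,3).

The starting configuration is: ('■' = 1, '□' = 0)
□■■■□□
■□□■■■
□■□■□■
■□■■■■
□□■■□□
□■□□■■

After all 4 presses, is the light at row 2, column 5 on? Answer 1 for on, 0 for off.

0

gen 0: □■■■□□
■□□■■■
□■□■□■
■□■■■■
□□■■□□
□■□□■■
gen 1: □■■■□□
■□□■□■
□■□□■□
■□■■□■
□□■■□□
□■□□■■
gen 2: □■■■□□
■□□■□■
□□□□■□
□■□■□■
□■■■□□
□■□□■■
gen 3: □□■■□□
□■■■□■
□■□□■□
□■□■□■
□■■■□□
□■□□■■
gen 4: □□■■□□
□■■■□■
□■□□■□
□■□□□■
□■□□■□
□■□■■■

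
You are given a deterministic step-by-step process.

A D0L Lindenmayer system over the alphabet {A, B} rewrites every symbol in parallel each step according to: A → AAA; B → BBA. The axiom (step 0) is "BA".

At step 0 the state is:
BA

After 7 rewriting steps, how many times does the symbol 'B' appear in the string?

t=0: BA
t=1: BBAAAA
t=2: BBABBAAAAAAAAAAAAA
t=3: BBABBAAAABBABBAAAAAAAAAAAAAAAAAAAAAAAAAAAAAAAAAAAAAAAA
t=4: BBABBAAAABBABBAAAAAAAAAAAAABBABBAAAABBABBAAAAAAAAAAAAAAAAA…AAAAAAAAAAAAAAAAAAAAAAAAAAAAAAAAAAAAAAAAAAAAAAAAAAAAAAAAAA  (len 162)
t=5: BBABBAAAABBABBAAAAAAAAAAAAABBABBAAAABBABBAAAAAAAAAAAAAAAAA…AAAAAAAAAAAAAAAAAAAAAAAAAAAAAAAAAAAAAAAAAAAAAAAAAAAAAAAAAA  (len 486)
t=6: BBABBAAAABBABBAAAAAAAAAAAAABBABBAAAABBABBAAAAAAAAAAAAAAAAA…AAAAAAAAAAAAAAAAAAAAAAAAAAAAAAAAAAAAAAAAAAAAAAAAAAAAAAAAAA  (len 1458)
t=7: BBABBAAAABBABBAAAAAAAAAAAAABBABBAAAABBABBAAAAAAAAAAAAAAAAA…AAAAAAAAAAAAAAAAAAAAAAAAAAAAAAAAAAAAAAAAAAAAAAAAAAAAAAAAAA  (len 4374)

128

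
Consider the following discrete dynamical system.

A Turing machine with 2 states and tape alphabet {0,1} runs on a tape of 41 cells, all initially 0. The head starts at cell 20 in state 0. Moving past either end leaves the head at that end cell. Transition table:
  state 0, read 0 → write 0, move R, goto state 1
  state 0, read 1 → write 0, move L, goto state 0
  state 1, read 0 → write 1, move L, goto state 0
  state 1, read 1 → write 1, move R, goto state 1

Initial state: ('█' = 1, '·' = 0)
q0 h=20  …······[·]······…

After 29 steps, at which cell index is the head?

21

gen 0: q0 h=20  …······[·]······…
gen 1: q1 h=21  …······[·]······…
gen 2: q0 h=20  …······[·]█·····…
gen 3: q1 h=21  …······[█]······…
gen 4: q1 h=22  …·····█[·]······…
gen 5: q0 h=21  …······[█]█·····…
gen 6: q0 h=20  …······[·]·█····…
gen 7: q1 h=21  …······[·]█·····…
gen 8: q0 h=20  …······[·]██····…
gen 9: q1 h=21  …······[█]█·····…
gen 10: q1 h=22  …·····█[█]······…
gen 11: q1 h=23  …····██[·]······…
gen 12: q0 h=22  …·····█[█]█·····…
gen 13: q0 h=21  …······[█]·█····…
gen 14: q0 h=20  …······[·]··█···…
gen 15: q1 h=21  …······[·]·█····…
gen 16: q0 h=20  …······[·]█·█···…
gen 17: q1 h=21  …······[█]·█····…
gen 18: q1 h=22  …·····█[·]█·····…
gen 19: q0 h=21  …······[█]██····…
gen 20: q0 h=20  …······[·]·██···…
gen 21: q1 h=21  …······[·]██····…
gen 22: q0 h=20  …······[·]███···…
gen 23: q1 h=21  …······[█]██····…
gen 24: q1 h=22  …·····█[█]█·····…
gen 25: q1 h=23  …····██[█]······…
gen 26: q1 h=24  …···███[·]······…
gen 27: q0 h=23  …····██[█]█·····…
gen 28: q0 h=22  …·····█[█]·█····…
gen 29: q0 h=21  …······[█]··█···…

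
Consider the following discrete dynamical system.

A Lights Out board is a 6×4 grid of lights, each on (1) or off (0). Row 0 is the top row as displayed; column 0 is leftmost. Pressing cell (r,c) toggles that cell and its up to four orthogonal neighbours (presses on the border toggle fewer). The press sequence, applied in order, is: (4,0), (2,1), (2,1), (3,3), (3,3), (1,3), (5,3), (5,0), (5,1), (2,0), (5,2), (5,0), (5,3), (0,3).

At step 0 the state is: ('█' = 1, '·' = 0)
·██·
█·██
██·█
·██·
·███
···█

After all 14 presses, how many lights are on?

7

k=0  ·██·
█·██
██·█
·██·
·███
···█
k=1  ·██·
█·██
██·█
███·
█·██
█··█
k=2  ·██·
████
··██
█·█·
█·██
█··█
k=3  ·██·
█·██
██·█
███·
█·██
█··█
k=4  ·██·
█·██
██··
██·█
█·█·
█··█
k=5  ·██·
█·██
██·█
███·
█·██
█··█
k=6  ·███
█···
██··
███·
█·██
█··█
k=7  ·███
█···
██··
███·
█·█·
█·█·
k=8  ·███
█···
██··
███·
··█·
·██·
k=9  ·███
█···
██··
███·
·██·
█···
k=10  ·███
····
····
·██·
·██·
█···
k=11  ·███
····
····
·██·
·█··
████
k=12  ·███
····
····
·██·
██··
··██
k=13  ·███
····
····
·██·
██·█
····
k=14  ·█··
···█
····
·██·
██·█
····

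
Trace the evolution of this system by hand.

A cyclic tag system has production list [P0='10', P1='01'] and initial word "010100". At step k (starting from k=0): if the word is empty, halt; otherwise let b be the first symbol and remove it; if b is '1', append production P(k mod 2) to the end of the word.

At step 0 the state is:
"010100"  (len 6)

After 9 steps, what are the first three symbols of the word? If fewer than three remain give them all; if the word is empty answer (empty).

[0] "010100"  (len 6)
[1] "10100"  (len 5)
[2] "010001"  (len 6)
[3] "10001"  (len 5)
[4] "000101"  (len 6)
[5] "00101"  (len 5)
[6] "0101"  (len 4)
[7] "101"  (len 3)
[8] "0101"  (len 4)
[9] "101"  (len 3)

101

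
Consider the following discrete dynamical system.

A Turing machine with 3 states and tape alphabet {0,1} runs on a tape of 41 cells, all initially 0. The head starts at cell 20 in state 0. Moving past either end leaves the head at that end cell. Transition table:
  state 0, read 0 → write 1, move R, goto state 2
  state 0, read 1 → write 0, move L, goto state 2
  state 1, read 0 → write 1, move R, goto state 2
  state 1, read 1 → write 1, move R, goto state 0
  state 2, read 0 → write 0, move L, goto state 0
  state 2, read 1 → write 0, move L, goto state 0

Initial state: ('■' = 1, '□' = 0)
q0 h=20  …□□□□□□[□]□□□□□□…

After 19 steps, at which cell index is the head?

11

gen 0: q0 h=20  …□□□□□□[□]□□□□□□…
gen 1: q2 h=21  …□□□□□■[□]□□□□□□…
gen 2: q0 h=20  …□□□□□□[■]□□□□□□…
gen 3: q2 h=19  …□□□□□□[□]□□□□□□…
gen 4: q0 h=18  …□□□□□□[□]□□□□□□…
gen 5: q2 h=19  …□□□□□■[□]□□□□□□…
gen 6: q0 h=18  …□□□□□□[■]□□□□□□…
gen 7: q2 h=17  …□□□□□□[□]□□□□□□…
gen 8: q0 h=16  …□□□□□□[□]□□□□□□…
gen 9: q2 h=17  …□□□□□■[□]□□□□□□…
gen 10: q0 h=16  …□□□□□□[■]□□□□□□…
gen 11: q2 h=15  …□□□□□□[□]□□□□□□…
gen 12: q0 h=14  …□□□□□□[□]□□□□□□…
gen 13: q2 h=15  …□□□□□■[□]□□□□□□…
gen 14: q0 h=14  …□□□□□□[■]□□□□□□…
gen 15: q2 h=13  …□□□□□□[□]□□□□□□…
gen 16: q0 h=12  …□□□□□□[□]□□□□□□…
gen 17: q2 h=13  …□□□□□■[□]□□□□□□…
gen 18: q0 h=12  …□□□□□□[■]□□□□□□…
gen 19: q2 h=11  …□□□□□□[□]□□□□□□…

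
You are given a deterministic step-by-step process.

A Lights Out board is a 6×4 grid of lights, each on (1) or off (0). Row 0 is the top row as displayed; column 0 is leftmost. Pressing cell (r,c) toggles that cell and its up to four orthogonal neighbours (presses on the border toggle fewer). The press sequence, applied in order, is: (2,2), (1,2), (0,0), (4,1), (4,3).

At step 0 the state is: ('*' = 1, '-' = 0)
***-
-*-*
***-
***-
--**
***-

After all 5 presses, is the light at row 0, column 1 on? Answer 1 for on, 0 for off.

gen 0: ***-
-*-*
***-
***-
--**
***-
gen 1: ***-
-***
*--*
**--
--**
***-
gen 2: **--
----
*-**
**--
--**
***-
gen 3: ----
*---
*-**
**--
--**
***-
gen 4: ----
*---
*-**
*---
**-*
*-*-
gen 5: ----
*---
*-**
*--*
***-
*-**

0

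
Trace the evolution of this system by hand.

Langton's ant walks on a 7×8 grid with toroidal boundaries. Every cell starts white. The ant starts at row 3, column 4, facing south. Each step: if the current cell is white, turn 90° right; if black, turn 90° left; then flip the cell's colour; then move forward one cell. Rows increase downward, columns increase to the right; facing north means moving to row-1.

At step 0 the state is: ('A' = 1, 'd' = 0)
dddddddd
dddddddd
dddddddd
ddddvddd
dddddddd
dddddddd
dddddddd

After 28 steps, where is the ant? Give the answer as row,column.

[0] dddddddd
dddddddd
dddddddd
ddddvddd
dddddddd
dddddddd
dddddddd
[1] dddddddd
dddddddd
dddddddd
ddd<Addd
dddddddd
dddddddd
dddddddd
[2] dddddddd
dddddddd
ddd^dddd
dddAAddd
dddddddd
dddddddd
dddddddd
[3] dddddddd
dddddddd
dddA>ddd
dddAAddd
dddddddd
dddddddd
dddddddd
[4] dddddddd
dddddddd
dddAAddd
dddAvddd
dddddddd
dddddddd
dddddddd
[5] dddddddd
dddddddd
dddAAddd
dddAd>dd
dddddddd
dddddddd
dddddddd
[6] dddddddd
dddddddd
dddAAddd
dddAdAdd
dddddvdd
dddddddd
dddddddd
[7] dddddddd
dddddddd
dddAAddd
dddAdAdd
dddd<Add
dddddddd
dddddddd
[8] dddddddd
dddddddd
dddAAddd
dddA^Add
ddddAAdd
dddddddd
dddddddd
[9] dddddddd
dddddddd
dddAAddd
dddAA>dd
ddddAAdd
dddddddd
dddddddd
[10] dddddddd
dddddddd
dddAA^dd
dddAAddd
ddddAAdd
dddddddd
dddddddd
[11] dddddddd
dddddddd
dddAAA>d
dddAAddd
ddddAAdd
dddddddd
dddddddd
[12] dddddddd
dddddddd
dddAAAAd
dddAAdvd
ddddAAdd
dddddddd
dddddddd
[13] dddddddd
dddddddd
dddAAAAd
dddAA<Ad
ddddAAdd
dddddddd
dddddddd
[14] dddddddd
dddddddd
dddAA^Ad
dddAAAAd
ddddAAdd
dddddddd
dddddddd
[15] dddddddd
dddddddd
dddA<dAd
dddAAAAd
ddddAAdd
dddddddd
dddddddd
[16] dddddddd
dddddddd
dddAddAd
dddAvAAd
ddddAAdd
dddddddd
dddddddd
[17] dddddddd
dddddddd
dddAddAd
dddAd>Ad
ddddAAdd
dddddddd
dddddddd
[18] dddddddd
dddddddd
dddAd^Ad
dddAddAd
ddddAAdd
dddddddd
dddddddd
[19] dddddddd
dddddddd
dddAdA>d
dddAddAd
ddddAAdd
dddddddd
dddddddd
[20] dddddddd
dddddd^d
dddAdAdd
dddAddAd
ddddAAdd
dddddddd
dddddddd
[21] dddddddd
ddddddA>
dddAdAdd
dddAddAd
ddddAAdd
dddddddd
dddddddd
[22] dddddddd
ddddddAA
dddAdAdv
dddAddAd
ddddAAdd
dddddddd
dddddddd
[23] dddddddd
ddddddAA
dddAdA<A
dddAddAd
ddddAAdd
dddddddd
dddddddd
[24] dddddddd
dddddd^A
dddAdAAA
dddAddAd
ddddAAdd
dddddddd
dddddddd
[25] dddddddd
ddddd<dA
dddAdAAA
dddAddAd
ddddAAdd
dddddddd
dddddddd
[26] ddddd^dd
dddddAdA
dddAdAAA
dddAddAd
ddddAAdd
dddddddd
dddddddd
[27] dddddA>d
dddddAdA
dddAdAAA
dddAddAd
ddddAAdd
dddddddd
dddddddd
[28] dddddAAd
dddddAvA
dddAdAAA
dddAddAd
ddddAAdd
dddddddd
dddddddd

1,6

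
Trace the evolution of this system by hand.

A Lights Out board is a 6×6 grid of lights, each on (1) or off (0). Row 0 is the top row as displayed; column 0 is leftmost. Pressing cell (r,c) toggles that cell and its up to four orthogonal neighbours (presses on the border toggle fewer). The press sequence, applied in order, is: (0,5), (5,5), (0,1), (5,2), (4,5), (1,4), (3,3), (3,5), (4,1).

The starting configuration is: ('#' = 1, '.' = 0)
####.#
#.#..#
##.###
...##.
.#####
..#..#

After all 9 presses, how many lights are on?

17

t=0: ####.#
#.#..#
##.###
...##.
.#####
..#..#
t=1: #####.
#.#...
##.###
...##.
.#####
..#..#
t=2: #####.
#.#...
##.###
...##.
.####.
..#.#.
t=3: ...##.
###...
##.###
...##.
.####.
..#.#.
t=4: ...##.
###...
##.###
...##.
.#.##.
.#.##.
t=5: ...##.
###...
##.###
...###
.#.#.#
.#.###
t=6: ...#..
######
##.#.#
...###
.#.#.#
.#.###
t=7: ...#..
######
##...#
..#..#
.#...#
.#.###
t=8: ...#..
######
##....
..#.#.
.#....
.#.###
t=9: ...#..
######
##....
.##.#.
#.#...
...###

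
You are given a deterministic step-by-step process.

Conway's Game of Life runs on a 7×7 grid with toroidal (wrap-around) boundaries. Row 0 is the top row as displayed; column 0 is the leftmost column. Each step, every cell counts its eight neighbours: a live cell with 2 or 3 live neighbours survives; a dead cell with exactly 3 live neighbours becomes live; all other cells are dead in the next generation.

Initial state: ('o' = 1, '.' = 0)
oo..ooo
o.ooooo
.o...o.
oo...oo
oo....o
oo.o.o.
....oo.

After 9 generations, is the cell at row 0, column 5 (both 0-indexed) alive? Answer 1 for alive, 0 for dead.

0

t=0: oo..ooo
o.ooooo
.o...o.
oo...oo
oo....o
oo.o.o.
....oo.
t=1: .oo....
..oo...
...o...
..o..o.
....o..
.oo..o.
..oo...
t=2: .o.....
.o.o...
...oo..
...oo..
.ooooo.
.oo.o..
...o...
t=3: .......
...oo..
.......
.......
.o...o.
.o...o.
.o.o...
t=4: ..ooo..
.......
.......
.......
.......
oo..o..
..o....
t=5: ..oo...
...o...
.......
.......
.......
.o.....
..o.o..
t=6: ..o.o..
..oo...
.......
.......
.......
.......
.oo....
t=7: .......
..oo...
.......
.......
.......
.......
.ooo...
t=8: .o.....
.......
.......
.......
.......
..o....
..o....
t=9: .......
.......
.......
.......
.......
.......
.oo....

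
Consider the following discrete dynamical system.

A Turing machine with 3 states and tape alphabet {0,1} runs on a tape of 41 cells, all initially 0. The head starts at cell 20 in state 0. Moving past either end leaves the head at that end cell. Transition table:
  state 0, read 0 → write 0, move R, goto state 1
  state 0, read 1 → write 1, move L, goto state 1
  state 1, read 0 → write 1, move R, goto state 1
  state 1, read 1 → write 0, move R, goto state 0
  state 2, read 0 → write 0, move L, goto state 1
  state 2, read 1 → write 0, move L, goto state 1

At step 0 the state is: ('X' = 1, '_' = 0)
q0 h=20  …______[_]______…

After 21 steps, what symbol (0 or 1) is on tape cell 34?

1

step 0: q0 h=20  …______[_]______…
step 1: q1 h=21  …______[_]______…
step 2: q1 h=22  …_____X[_]______…
step 3: q1 h=23  …____XX[_]______…
step 4: q1 h=24  …___XXX[_]______…
step 5: q1 h=25  …__XXXX[_]______…
step 6: q1 h=26  …_XXXXX[_]______…
step 7: q1 h=27  …XXXXXX[_]______…
step 8: q1 h=28  …XXXXXX[_]______…
step 9: q1 h=29  …XXXXXX[_]______…
step 10: q1 h=30  …XXXXXX[_]______…
step 11: q1 h=31  …XXXXXX[_]______…
step 12: q1 h=32  …XXXXXX[_]______…
step 13: q1 h=33  …XXXXXX[_]______…
step 14: q1 h=34  …XXXXXX[_]______|
step 15: q1 h=35  …XXXXXX[_]_____|
step 16: q1 h=36  …XXXXXX[_]____|
step 17: q1 h=37  …XXXXXX[_]___|
step 18: q1 h=38  …XXXXXX[_]__|
step 19: q1 h=39  …XXXXXX[_]_|
step 20: q1 h=40  …XXXXXX[_]|
step 21: q1 h=40  …XXXXXX[X]|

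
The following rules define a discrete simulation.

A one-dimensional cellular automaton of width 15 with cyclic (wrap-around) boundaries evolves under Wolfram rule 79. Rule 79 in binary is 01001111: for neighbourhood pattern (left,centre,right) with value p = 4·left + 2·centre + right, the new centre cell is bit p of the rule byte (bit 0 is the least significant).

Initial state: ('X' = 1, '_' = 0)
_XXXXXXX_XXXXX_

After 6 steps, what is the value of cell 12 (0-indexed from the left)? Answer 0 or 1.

gen 0: _XXXXXXX_XXXXX_
gen 1: XX_____X_X___X_
gen 2: XX_XXXXX_X_XXX_
gen 3: XX_X___X_X_X_X_
gen 4: XX_X_XXX_X_X_X_
gen 5: XX_X_X_X_X_X_X_
gen 6: XX_X_X_X_X_X_X_

0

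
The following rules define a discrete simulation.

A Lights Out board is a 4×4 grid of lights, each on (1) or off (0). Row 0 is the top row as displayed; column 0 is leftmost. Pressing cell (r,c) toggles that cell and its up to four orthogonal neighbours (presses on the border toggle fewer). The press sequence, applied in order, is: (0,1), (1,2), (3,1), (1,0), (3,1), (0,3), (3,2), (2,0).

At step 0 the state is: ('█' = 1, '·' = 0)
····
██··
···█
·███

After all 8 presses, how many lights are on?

[0] ····
██··
···█
·███
[1] ███·
█···
···█
·███
[2] ██··
████
··██
·███
[3] ██··
████
·███
█··█
[4] ·█··
··██
████
█··█
[5] ·█··
··██
█·██
·███
[6] ·███
··█·
█·██
·███
[7] ·███
··█·
█··█
····
[8] ·███
█·█·
·█·█
█···

8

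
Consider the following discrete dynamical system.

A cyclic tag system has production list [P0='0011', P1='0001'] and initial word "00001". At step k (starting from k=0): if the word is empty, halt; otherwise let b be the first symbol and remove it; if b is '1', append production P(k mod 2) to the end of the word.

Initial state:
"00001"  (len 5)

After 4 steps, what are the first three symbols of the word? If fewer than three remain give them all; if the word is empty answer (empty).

1

k=0  "00001"  (len 5)
k=1  "0001"  (len 4)
k=2  "001"  (len 3)
k=3  "01"  (len 2)
k=4  "1"  (len 1)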